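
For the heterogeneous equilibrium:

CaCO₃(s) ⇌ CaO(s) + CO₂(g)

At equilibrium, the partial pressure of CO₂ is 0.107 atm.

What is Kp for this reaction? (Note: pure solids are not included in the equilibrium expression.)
K_p = 0.107

Solids (CaCO₃, CaO) have activity 1 and are excluded.
Kp = P(CO₂) = 0.107.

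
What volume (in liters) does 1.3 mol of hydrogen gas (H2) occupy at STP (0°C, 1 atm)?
At STP, 1 mol of gas occupies 22.4 L
Volume = 1.3 mol × 22.4 L/mol = 29.12 L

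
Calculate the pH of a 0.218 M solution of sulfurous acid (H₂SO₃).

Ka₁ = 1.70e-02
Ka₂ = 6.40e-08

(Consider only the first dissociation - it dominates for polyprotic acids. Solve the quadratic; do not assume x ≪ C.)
pH = 1.28

x² + Ka₁·x − Ka₁·C = 0 with Ka₁ = 1.70e-02, C = 0.218.
x = (−Ka₁ + √(Ka₁² + 4·Ka₁·C))/2 = 5.2967e-02 M, so pH = 1.28.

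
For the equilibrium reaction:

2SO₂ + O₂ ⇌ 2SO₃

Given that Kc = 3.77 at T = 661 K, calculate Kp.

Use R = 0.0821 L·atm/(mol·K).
K_p = 0.0695

Δn = (moles gaseous products) − (moles gaseous reactants) = -1
T = 661 K; RT = 0.0821 × 661 = 54.2681
Kp = Kc·(RT)^Δn = 3.77 × (54.2681)^-1 = 3.77 × 0.018427 = 0.0695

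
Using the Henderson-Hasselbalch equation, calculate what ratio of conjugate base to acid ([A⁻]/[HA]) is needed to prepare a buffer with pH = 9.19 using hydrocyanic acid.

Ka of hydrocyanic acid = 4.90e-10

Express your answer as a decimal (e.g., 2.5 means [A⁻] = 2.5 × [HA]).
[A⁻]/[HA] = 0.759

pKa = −log(4.90e-10) = 9.3098. pH = pKa + log([A⁻]/[HA]). 9.19 = 9.3098 + log(ratio). log(ratio) = 9.19 − 9.3098 = -0.1198. ratio = 10^(-0.1198) = 0.759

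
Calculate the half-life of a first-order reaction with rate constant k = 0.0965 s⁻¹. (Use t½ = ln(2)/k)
7.18 s

t½ = ln(2)/k = 0.6931/0.0965 = 7.18 s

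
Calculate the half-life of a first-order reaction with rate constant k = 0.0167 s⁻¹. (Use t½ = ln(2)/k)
41.51 s

t½ = ln(2)/k = 0.6931/0.0167 = 41.51 s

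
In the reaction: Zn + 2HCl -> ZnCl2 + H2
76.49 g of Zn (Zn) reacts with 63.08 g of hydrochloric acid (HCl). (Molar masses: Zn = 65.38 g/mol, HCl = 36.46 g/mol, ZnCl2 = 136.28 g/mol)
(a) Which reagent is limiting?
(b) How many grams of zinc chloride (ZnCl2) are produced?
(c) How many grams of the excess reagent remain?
(a) HCl, (b) 117.9 g, (c) 19.93 g

Moles of Zn = 76.49 g ÷ 65.38 g/mol = 1.16993 mol
Moles of HCl = 63.08 g ÷ 36.46 g/mol = 1.73012 mol
Moles ÷ coefficient: Zn: 1.16993/1 = 1.17, HCl: 1.73012/2 = 0.8651
(a) HCl has the smaller value, so HCl is the limiting reagent.
(b) Moles of ZnCl2 = 1.73012 mol HCl × (1/2) = 0.865058 mol; mass = 0.865058 mol × 136.28 g/mol = 117.9 g
(c) Zn consumed = 1.73012 × (1/2) = 0.865058 mol; remaining = 1.16993 − 0.865058 = 0.304872 mol; mass = 0.304872 mol × 65.38 g/mol = 19.93 g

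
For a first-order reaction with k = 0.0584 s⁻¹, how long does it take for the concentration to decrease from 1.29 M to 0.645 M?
11.87 s

From ln[A] = ln[A]₀ - k·t: t = ln([A]₀/[A])/k = ln(1.29/0.645)/0.0584 = ln(2.0000)/0.0584 = 0.6931/0.0584 = 11.87 s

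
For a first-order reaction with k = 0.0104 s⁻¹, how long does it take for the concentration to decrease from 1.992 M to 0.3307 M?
172.66 s

From ln[A] = ln[A]₀ - k·t: t = ln([A]₀/[A])/k = ln(1.992/0.3307)/0.0104 = ln(6.0236)/0.0104 = 1.7957/0.0104 = 172.66 s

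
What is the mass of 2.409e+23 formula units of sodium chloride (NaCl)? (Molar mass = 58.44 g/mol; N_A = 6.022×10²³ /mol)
Moles = 2.409e+23 ÷ 6.022×10²³ = 0.400033 mol
Mass = 0.400033 mol × 58.44 g/mol = 23.38 g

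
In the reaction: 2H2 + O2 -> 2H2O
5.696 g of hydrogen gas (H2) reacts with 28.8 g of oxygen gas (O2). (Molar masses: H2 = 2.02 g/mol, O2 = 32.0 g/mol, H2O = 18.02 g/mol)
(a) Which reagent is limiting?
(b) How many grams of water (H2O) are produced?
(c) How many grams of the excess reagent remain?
(a) O2, (b) 32.44 g, (c) 2.06 g

Moles of H2 = 5.696 g ÷ 2.02 g/mol = 2.8198 mol
Moles of O2 = 28.8 g ÷ 32.0 g/mol = 0.9 mol
Moles ÷ coefficient: H2: 2.8198/2 = 1.41, O2: 0.9/1 = 0.9
(a) O2 has the smaller value, so O2 is the limiting reagent.
(b) Moles of H2O = 0.9 mol O2 × (2/1) = 1.8 mol; mass = 1.8 mol × 18.02 g/mol = 32.44 g
(c) H2 consumed = 0.9 × (2/1) = 1.8 mol; remaining = 2.8198 − 1.8 = 1.0198 mol; mass = 1.0198 mol × 2.02 g/mol = 2.06 g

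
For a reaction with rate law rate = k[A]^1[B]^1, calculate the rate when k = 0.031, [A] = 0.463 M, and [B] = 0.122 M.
0.001751 M/s

rate = k·[A]^1·[B]^1 = 0.031·(0.463)^1·(0.122)^1 = 0.031·0.463·0.122 = 0.001751 M/s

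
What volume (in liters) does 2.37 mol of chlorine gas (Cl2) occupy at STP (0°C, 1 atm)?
At STP, 1 mol of gas occupies 22.4 L
Volume = 2.37 mol × 22.4 L/mol = 53.09 L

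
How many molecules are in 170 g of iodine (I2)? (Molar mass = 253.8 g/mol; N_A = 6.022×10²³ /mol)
Moles = 170 g ÷ 253.8 g/mol = 0.669819 mol
Molecules = 0.669819 mol × 6.022×10²³ /mol = 4.034e+23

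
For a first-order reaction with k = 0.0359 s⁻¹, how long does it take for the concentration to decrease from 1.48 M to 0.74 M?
19.31 s

From ln[A] = ln[A]₀ - k·t: t = ln([A]₀/[A])/k = ln(1.48/0.74)/0.0359 = ln(2.0000)/0.0359 = 0.6931/0.0359 = 19.31 s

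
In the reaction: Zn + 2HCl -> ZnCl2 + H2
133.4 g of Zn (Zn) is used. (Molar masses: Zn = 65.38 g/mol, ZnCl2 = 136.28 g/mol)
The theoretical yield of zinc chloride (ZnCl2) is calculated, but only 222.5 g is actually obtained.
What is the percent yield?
Moles of Zn = 133.4 g ÷ 65.38 g/mol = 2.04038 mol
Mole ratio: 1 mol ZnCl2 / 1 mol Zn
Moles of ZnCl2 = 2.04038 × (1/1) = 2.04038 mol
Theoretical yield = 2.04038 mol × 136.28 g/mol = 278.06 g
Actual yield = 222.5 g
Percent yield = (222.5 / 278.06) × 100% = 80.0%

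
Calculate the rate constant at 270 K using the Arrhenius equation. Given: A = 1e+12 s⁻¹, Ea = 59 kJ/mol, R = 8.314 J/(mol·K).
3.85e+00 s⁻¹

k = A·exp(-Ea/(R·T)) = 1e+12·exp(-59000/(8.314·270)) = 1e+12·exp(-26.2832) = 1e+12·3.8490e-12 = 3.85e+00 s⁻¹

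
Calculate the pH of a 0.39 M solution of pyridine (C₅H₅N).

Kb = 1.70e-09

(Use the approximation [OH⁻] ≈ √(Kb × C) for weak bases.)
pH = 9.41

[OH⁻] = √(Kb × C) = √(1.70e-09 × 0.39) = 2.5749e-05. pOH = 4.59, pH = 14 - pOH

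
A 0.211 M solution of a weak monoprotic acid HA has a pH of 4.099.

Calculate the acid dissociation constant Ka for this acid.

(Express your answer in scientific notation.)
K_a = 3.01e-08

[H⁺] = 10^(−pH) = 10^(−4.099) = 7.962e-05 M. For HA ⇌ H⁺ + A⁻, Ka = x²/(C − x) = (7.962e-05)²/(0.211 − 7.962e-05) = 3.01e-08.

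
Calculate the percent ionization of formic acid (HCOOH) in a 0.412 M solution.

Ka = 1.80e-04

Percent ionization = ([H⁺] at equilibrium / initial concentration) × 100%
Percent ionization = 2.07%

Let x = [H⁺]. Ka = x²/(C - x) ⇒ x² + (1.80e-04)x - (1.80e-04)(0.412) = 0. x = 8.5221e-03. Percent = (8.5221e-03/0.412) × 100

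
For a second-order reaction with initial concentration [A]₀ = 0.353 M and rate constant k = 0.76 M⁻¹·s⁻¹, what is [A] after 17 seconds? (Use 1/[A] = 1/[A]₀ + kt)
0.0635 M

1/[A] = 1/[A]₀ + k·t = 1/0.353 + (0.76)·(17) = 2.8329 + 12.9200 = 15.7529
[A] = 1/15.7529 = 0.0635 M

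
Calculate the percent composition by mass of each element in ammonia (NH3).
N: 82.27%, H: 17.76%

Molar mass of NH3 = 17.03 g/mol
% N = (1 × 14.01) / 17.03 × 100% = 14.01 / 17.03 × 100% = 82.27%
% H = (3 × 1.008) / 17.03 × 100% = 3.024 / 17.03 × 100% = 17.76%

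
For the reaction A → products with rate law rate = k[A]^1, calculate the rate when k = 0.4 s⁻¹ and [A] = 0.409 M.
0.1636 M/s

rate = k·[A]^1 = 0.4·(0.409)^1 = 0.4·0.409 = 0.1636 M/s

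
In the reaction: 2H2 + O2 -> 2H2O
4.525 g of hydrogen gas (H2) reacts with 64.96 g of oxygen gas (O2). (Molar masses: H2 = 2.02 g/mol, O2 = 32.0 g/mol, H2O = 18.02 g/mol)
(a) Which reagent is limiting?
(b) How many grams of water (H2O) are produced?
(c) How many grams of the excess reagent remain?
(a) H2, (b) 40.37 g, (c) 29.12 g

Moles of H2 = 4.525 g ÷ 2.02 g/mol = 2.2401 mol
Moles of O2 = 64.96 g ÷ 32.0 g/mol = 2.03 mol
Moles ÷ coefficient: H2: 2.2401/2 = 1.12, O2: 2.03/1 = 2.03
(a) H2 has the smaller value, so H2 is the limiting reagent.
(b) Moles of H2O = 2.2401 mol H2 × (2/2) = 2.2401 mol; mass = 2.2401 mol × 18.02 g/mol = 40.37 g
(c) O2 consumed = 2.2401 × (1/2) = 1.12005 mol; remaining = 2.03 − 1.12005 = 0.90995 mol; mass = 0.90995 mol × 32.0 g/mol = 29.12 g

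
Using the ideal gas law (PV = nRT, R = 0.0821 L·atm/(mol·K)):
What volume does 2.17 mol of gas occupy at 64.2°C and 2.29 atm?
T = 64.2°C + 273.15 = 337.35 K
V = nRT/P = (2.17 × 0.0821 × 337.35) / 2.29
V = 26.25 L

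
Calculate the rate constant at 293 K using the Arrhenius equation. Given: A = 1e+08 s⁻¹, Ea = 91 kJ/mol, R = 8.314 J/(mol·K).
5.98e-09 s⁻¹

k = A·exp(-Ea/(R·T)) = 1e+08·exp(-91000/(8.314·293)) = 1e+08·exp(-37.3563) = 1e+08·5.9754e-17 = 5.98e-09 s⁻¹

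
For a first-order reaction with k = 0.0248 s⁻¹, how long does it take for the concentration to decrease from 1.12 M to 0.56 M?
27.95 s

From ln[A] = ln[A]₀ - k·t: t = ln([A]₀/[A])/k = ln(1.12/0.56)/0.0248 = ln(2.0000)/0.0248 = 0.6931/0.0248 = 27.95 s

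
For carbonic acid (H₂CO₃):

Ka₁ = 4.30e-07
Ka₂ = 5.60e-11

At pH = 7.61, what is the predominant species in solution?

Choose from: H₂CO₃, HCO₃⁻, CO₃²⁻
HCO₃⁻

pKa1 = 6.37, pKa2 = 10.25. Each pKa is the crossover between adjacent species; pH = 7.61 lies in the region where HCO₃⁻ predominates.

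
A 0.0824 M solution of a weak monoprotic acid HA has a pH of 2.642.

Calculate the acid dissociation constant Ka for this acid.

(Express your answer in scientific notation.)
K_a = 6.49e-05

[H⁺] = 10^(−pH) = 10^(−2.642) = 2.280e-03 M. For HA ⇌ H⁺ + A⁻, Ka = x²/(C − x) = (2.280e-03)²/(0.0824 − 2.280e-03) = 6.49e-05.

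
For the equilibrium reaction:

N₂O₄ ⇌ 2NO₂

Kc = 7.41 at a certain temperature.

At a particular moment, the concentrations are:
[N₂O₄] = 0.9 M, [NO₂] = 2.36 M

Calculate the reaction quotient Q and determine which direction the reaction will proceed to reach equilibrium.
Q = 6.188, Q < K, reaction proceeds forward (toward products)

Q = ([NO₂]^2) / ([N₂O₄])
  = ((2.36)^2) / ((0.9)) = 5.5696/0.9 = 6.188
Since Q = 6.188 < Kc = 7.41, the reaction proceeds forward (toward products) to reach equilibrium.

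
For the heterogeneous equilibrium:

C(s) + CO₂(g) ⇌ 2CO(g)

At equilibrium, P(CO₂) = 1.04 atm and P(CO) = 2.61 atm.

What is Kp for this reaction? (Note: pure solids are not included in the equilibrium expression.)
K_p = 6.550

Solid C is excluded.
Kp = P(CO)²/P(CO₂) = (2.61)²/1.04 = 6.812/1.04 = 6.550.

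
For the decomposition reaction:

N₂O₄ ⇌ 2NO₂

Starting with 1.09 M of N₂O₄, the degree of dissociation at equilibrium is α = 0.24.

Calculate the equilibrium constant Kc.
K_c = 0.3304

x = α·[A]₀ = 0.24 × 1.09 = 0.2616 M dissociated.
At eq: [N₂O₄] = 1.09 − 0.2616 = 0.8284 M; [NO₂] = 2x = 0.5232 M.
Kc = [NO₂]²/[N₂O₄] = (0.5232)²/0.8284 = 0.3304.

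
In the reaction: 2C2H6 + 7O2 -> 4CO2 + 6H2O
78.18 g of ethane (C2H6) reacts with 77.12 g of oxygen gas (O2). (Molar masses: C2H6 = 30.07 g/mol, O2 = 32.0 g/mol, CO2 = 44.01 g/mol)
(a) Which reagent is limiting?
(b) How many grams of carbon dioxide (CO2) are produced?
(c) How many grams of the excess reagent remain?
(a) O2, (b) 60.61 g, (c) 57.47 g

Moles of C2H6 = 78.18 g ÷ 30.07 g/mol = 2.59993 mol
Moles of O2 = 77.12 g ÷ 32.0 g/mol = 2.41 mol
Moles ÷ coefficient: C2H6: 2.59993/2 = 1.3, O2: 2.41/7 = 0.3443
(a) O2 has the smaller value, so O2 is the limiting reagent.
(b) Moles of CO2 = 2.41 mol O2 × (4/7) = 1.37714 mol; mass = 1.37714 mol × 44.01 g/mol = 60.61 g
(c) C2H6 consumed = 2.41 × (2/7) = 0.688571 mol; remaining = 2.59993 − 0.688571 = 1.91136 mol; mass = 1.91136 mol × 30.07 g/mol = 57.47 g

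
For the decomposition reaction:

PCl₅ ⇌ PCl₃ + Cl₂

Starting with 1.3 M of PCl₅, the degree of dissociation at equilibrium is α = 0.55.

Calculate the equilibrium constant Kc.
K_c = 0.8739

x = α·[A]₀ = 0.55 × 1.3 = 0.715 M dissociated.
At eq: [PCl₅] = 1.3 − 0.715 = 0.585 M; [PCl₃] = [Cl₂] = x = 0.715 M.
Kc = [PCl₃][Cl₂]/[PCl₅] = (0.715)²/0.585 = 0.8739.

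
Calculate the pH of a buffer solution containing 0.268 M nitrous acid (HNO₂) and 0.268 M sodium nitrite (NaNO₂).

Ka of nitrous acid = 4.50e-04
pH = 3.35

pKa = -log(4.50e-04) = 3.35. pH = pKa + log([A⁻]/[HA]) = 3.35 + log(0.268/0.268)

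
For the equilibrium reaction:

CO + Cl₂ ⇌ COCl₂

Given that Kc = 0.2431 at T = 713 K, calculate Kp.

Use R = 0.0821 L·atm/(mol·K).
K_p = 0.0042

Δn = (moles gaseous products) − (moles gaseous reactants) = -1
T = 713 K; RT = 0.0821 × 713 = 58.5373
Kp = Kc·(RT)^Δn = 0.2431 × (58.5373)^-1 = 0.2431 × 0.0170831 = 0.0042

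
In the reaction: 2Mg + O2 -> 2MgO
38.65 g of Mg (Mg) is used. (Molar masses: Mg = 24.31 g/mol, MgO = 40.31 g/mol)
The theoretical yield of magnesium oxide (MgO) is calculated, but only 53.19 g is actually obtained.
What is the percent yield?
Moles of Mg = 38.65 g ÷ 24.31 g/mol = 1.58988 mol
Mole ratio: 2 mol MgO / 2 mol Mg
Moles of MgO = 1.58988 × (2/2) = 1.58988 mol
Theoretical yield = 1.58988 mol × 40.31 g/mol = 64.088 g
Actual yield = 53.19 g
Percent yield = (53.19 / 64.088) × 100% = 83.0%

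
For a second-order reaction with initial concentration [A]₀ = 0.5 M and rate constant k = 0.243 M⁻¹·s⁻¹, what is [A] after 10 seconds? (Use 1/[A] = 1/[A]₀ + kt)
0.2257 M

1/[A] = 1/[A]₀ + k·t = 1/0.5 + (0.243)·(10) = 2.0000 + 2.4300 = 4.4300
[A] = 1/4.4300 = 0.2257 M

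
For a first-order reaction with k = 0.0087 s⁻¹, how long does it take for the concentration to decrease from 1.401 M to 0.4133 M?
140.32 s

From ln[A] = ln[A]₀ - k·t: t = ln([A]₀/[A])/k = ln(1.401/0.4133)/0.0087 = ln(3.3898)/0.0087 = 1.2208/0.0087 = 140.32 s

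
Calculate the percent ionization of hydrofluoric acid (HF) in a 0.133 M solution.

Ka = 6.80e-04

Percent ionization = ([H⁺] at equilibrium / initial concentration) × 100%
Percent ionization = 6.9%

Let x = [H⁺]. Ka = x²/(C - x) ⇒ x² + (6.80e-04)x - (6.80e-04)(0.133) = 0. x = 9.1761e-03. Percent = (9.1761e-03/0.133) × 100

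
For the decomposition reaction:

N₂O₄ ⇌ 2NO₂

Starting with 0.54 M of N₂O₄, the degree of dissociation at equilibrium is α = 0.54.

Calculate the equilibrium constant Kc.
K_c = 1.3693

x = α·[A]₀ = 0.54 × 0.54 = 0.2916 M dissociated.
At eq: [N₂O₄] = 0.54 − 0.2916 = 0.2484 M; [NO₂] = 2x = 0.5832 M.
Kc = [NO₂]²/[N₂O₄] = (0.5832)²/0.2484 = 1.369.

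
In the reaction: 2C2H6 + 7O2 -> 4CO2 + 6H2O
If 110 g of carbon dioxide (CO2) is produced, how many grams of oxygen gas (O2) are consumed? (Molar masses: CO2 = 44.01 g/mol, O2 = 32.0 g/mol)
Moles of CO2 = 110 g ÷ 44.01 g/mol = 2.49943 mol
Mole ratio: 7 mol O2 / 4 mol CO2
Moles of O2 = 2.49943 × (7/4) = 4.37401 mol
Mass of O2 = 4.37401 mol × 32.0 g/mol = 140 g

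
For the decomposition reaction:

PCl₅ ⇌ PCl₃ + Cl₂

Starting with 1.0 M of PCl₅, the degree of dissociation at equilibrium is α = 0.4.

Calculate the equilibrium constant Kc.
K_c = 0.2667

x = α·[A]₀ = 0.4 × 1.0 = 0.4 M dissociated.
At eq: [PCl₅] = 1.0 − 0.4 = 0.6 M; [PCl₃] = [Cl₂] = x = 0.4 M.
Kc = [PCl₃][Cl₂]/[PCl₅] = (0.4)²/0.6 = 0.2667.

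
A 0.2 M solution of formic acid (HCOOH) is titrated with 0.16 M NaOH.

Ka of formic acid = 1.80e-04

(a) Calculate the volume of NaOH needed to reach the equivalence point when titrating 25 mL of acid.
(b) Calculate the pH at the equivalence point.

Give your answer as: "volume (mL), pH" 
V = 31.2 mL, pH = 8.35

(a) At equivalence: moles acid = moles base.
moles acid = 0.2 × 0.025 = 0.005 mol; V_NaOH = 0.005/0.16 = 0.03125 L = 31.2 mL.
(b) At equivalence, all acid → conjugate base A⁻ at [A⁻] = 0.005/0.05625 = 0.08889 M.
Kb = Kw/Ka = 1.0e-14/1.80e-04 = 5.556e-11; [OH⁻] = √(Kb·[A⁻]) = 2.222e-06; pOH = 5.65; pH = 14 − pOH = 8.35.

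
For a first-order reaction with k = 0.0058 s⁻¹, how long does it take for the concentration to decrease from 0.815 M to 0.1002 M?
361.38 s

From ln[A] = ln[A]₀ - k·t: t = ln([A]₀/[A])/k = ln(0.815/0.1002)/0.0058 = ln(8.1337)/0.0058 = 2.0960/0.0058 = 361.38 s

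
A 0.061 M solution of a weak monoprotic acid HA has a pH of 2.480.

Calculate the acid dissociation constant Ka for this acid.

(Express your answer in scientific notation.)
K_a = 1.90e-04

[H⁺] = 10^(−pH) = 10^(−2.480) = 3.311e-03 M. For HA ⇌ H⁺ + A⁻, Ka = x²/(C − x) = (3.311e-03)²/(0.061 − 3.311e-03) = 1.90e-04.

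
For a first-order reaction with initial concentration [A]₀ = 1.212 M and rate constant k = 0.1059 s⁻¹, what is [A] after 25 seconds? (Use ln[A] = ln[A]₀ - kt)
0.0858 M

ln[A] = ln[A]₀ - k·t = ln(1.212) - (0.1059)·(25) = 0.1923 - 2.6475 = -2.4552
[A] = e^(-2.4552) = 0.0858 M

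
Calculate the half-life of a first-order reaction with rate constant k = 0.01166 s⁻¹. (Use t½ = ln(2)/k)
59.45 s

t½ = ln(2)/k = 0.6931/0.01166 = 59.45 s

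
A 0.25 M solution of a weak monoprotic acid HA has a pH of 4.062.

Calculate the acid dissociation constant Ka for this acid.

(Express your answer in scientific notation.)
K_a = 3.01e-08

[H⁺] = 10^(−pH) = 10^(−4.062) = 8.670e-05 M. For HA ⇌ H⁺ + A⁻, Ka = x²/(C − x) = (8.670e-05)²/(0.25 − 8.670e-05) = 3.01e-08.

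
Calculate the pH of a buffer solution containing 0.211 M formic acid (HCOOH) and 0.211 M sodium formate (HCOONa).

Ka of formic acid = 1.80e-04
pH = 3.74

pKa = -log(1.80e-04) = 3.74. pH = pKa + log([A⁻]/[HA]) = 3.74 + log(0.211/0.211)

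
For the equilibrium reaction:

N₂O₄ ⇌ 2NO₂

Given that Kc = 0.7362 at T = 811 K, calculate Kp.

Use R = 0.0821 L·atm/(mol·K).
K_p = 49.0185

Δn = (moles gaseous products) − (moles gaseous reactants) = 1
T = 811 K; RT = 0.0821 × 811 = 66.5831
Kp = Kc·(RT)^Δn = 0.7362 × (66.5831)^1 = 0.7362 × 66.5831 = 49.0185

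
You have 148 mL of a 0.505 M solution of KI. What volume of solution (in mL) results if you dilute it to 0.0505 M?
Using M₁V₁ = M₂V₂:
0.505 × 148 = 0.0505 × V₂
V₂ = (0.505 × 148) / 0.0505 = 1480 mL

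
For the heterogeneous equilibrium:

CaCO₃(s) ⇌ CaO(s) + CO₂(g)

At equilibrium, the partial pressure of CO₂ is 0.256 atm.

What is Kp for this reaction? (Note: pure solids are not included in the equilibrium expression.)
K_p = 0.256

Solids (CaCO₃, CaO) have activity 1 and are excluded.
Kp = P(CO₂) = 0.256.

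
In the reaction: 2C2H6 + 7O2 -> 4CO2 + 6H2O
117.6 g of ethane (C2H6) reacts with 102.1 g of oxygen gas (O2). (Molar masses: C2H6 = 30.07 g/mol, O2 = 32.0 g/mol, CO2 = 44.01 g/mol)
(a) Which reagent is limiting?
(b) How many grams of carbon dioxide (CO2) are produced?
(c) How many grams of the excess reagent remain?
(a) O2, (b) 80.24 g, (c) 90.19 g

Moles of C2H6 = 117.6 g ÷ 30.07 g/mol = 3.91087 mol
Moles of O2 = 102.1 g ÷ 32.0 g/mol = 3.19062 mol
Moles ÷ coefficient: C2H6: 3.91087/2 = 1.955, O2: 3.19062/7 = 0.4558
(a) O2 has the smaller value, so O2 is the limiting reagent.
(b) Moles of CO2 = 3.19062 mol O2 × (4/7) = 1.82321 mol; mass = 1.82321 mol × 44.01 g/mol = 80.24 g
(c) C2H6 consumed = 3.19062 × (2/7) = 0.911607 mol; remaining = 3.91087 − 0.911607 = 2.99927 mol; mass = 2.99927 mol × 30.07 g/mol = 90.19 g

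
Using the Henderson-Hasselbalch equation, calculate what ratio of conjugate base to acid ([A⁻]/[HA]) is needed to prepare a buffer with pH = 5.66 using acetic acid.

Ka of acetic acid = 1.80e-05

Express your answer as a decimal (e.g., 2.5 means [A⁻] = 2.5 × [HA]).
[A⁻]/[HA] = 8.228

pKa = −log(1.80e-05) = 4.7447. pH = pKa + log([A⁻]/[HA]). 5.66 = 4.7447 + log(ratio). log(ratio) = 5.66 − 4.7447 = 0.9153. ratio = 10^(0.9153) = 8.228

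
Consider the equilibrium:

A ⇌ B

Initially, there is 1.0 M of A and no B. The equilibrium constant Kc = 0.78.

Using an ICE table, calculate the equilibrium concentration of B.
[B] = 0.438 M

ICE: [A] = 1.0 − x, [B] = x.
Kc = x/(1.0 − x) = 0.78 ⇒ x = 0.78·1.0/(1 + 0.78) = 0.78/1.78 = 0.4382.
[B] = x = 0.438 M.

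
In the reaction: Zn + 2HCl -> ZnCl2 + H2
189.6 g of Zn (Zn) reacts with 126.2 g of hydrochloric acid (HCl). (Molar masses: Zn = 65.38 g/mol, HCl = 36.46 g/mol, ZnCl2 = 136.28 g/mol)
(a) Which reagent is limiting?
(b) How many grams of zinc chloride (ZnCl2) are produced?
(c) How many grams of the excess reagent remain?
(a) HCl, (b) 235.9 g, (c) 76.45 g

Moles of Zn = 189.6 g ÷ 65.38 g/mol = 2.89997 mol
Moles of HCl = 126.2 g ÷ 36.46 g/mol = 3.46133 mol
Moles ÷ coefficient: Zn: 2.89997/1 = 2.9, HCl: 3.46133/2 = 1.731
(a) HCl has the smaller value, so HCl is the limiting reagent.
(b) Moles of ZnCl2 = 3.46133 mol HCl × (1/2) = 1.73066 mol; mass = 1.73066 mol × 136.28 g/mol = 235.9 g
(c) Zn consumed = 3.46133 × (1/2) = 1.73066 mol; remaining = 2.89997 − 1.73066 = 1.16931 mol; mass = 1.16931 mol × 65.38 g/mol = 76.45 g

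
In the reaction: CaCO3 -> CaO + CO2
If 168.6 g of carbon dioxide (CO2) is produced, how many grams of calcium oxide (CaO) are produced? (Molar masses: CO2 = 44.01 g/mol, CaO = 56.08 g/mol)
Moles of CO2 = 168.6 g ÷ 44.01 g/mol = 3.83095 mol
Mole ratio: 1 mol CaO / 1 mol CO2
Moles of CaO = 3.83095 × (1/1) = 3.83095 mol
Mass of CaO = 3.83095 mol × 56.08 g/mol = 214.8 g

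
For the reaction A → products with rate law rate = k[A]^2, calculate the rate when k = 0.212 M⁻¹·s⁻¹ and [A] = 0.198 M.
0.008311 M/s

rate = k·[A]^2 = 0.212·(0.198)^2 = 0.212·0.039204 = 0.008311 M/s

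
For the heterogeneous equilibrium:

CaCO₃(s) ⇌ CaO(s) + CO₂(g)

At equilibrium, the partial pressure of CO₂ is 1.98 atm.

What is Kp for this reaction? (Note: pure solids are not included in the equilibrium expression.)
K_p = 1.98

Solids (CaCO₃, CaO) have activity 1 and are excluded.
Kp = P(CO₂) = 1.98.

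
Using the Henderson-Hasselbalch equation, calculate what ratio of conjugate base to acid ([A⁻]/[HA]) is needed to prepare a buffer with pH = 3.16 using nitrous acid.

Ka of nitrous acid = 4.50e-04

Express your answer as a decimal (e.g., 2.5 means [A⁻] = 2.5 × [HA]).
[A⁻]/[HA] = 0.650

pKa = −log(4.50e-04) = 3.3468. pH = pKa + log([A⁻]/[HA]). 3.16 = 3.3468 + log(ratio). log(ratio) = 3.16 − 3.3468 = -0.1868. ratio = 10^(-0.1868) = 0.650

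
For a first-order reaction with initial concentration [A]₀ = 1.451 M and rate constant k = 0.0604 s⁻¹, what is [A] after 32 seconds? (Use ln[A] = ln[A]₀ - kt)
0.2100 M

ln[A] = ln[A]₀ - k·t = ln(1.451) - (0.0604)·(32) = 0.3723 - 1.9328 = -1.5605
[A] = e^(-1.5605) = 0.2100 M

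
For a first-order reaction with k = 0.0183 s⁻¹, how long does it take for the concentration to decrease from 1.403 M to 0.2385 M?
96.83 s

From ln[A] = ln[A]₀ - k·t: t = ln([A]₀/[A])/k = ln(1.403/0.2385)/0.0183 = ln(5.8826)/0.0183 = 1.7720/0.0183 = 96.83 s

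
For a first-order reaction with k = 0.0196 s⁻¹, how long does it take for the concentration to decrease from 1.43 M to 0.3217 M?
76.11 s

From ln[A] = ln[A]₀ - k·t: t = ln([A]₀/[A])/k = ln(1.43/0.3217)/0.0196 = ln(4.4451)/0.0196 = 1.4918/0.0196 = 76.11 s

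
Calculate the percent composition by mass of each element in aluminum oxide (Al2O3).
Al: 52.92%, O: 47.08%

Molar mass of Al2O3 = 101.96 g/mol
% Al = (2 × 26.98) / 101.96 × 100% = 53.96 / 101.96 × 100% = 52.92%
% O = (3 × 16.0) / 101.96 × 100% = 48 / 101.96 × 100% = 47.08%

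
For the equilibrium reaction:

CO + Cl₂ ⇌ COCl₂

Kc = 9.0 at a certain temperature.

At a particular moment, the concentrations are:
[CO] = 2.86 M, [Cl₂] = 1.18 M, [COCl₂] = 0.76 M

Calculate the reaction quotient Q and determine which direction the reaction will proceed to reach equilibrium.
Q = 0.225, Q < K, reaction proceeds forward (toward products)

Q = ([COCl₂]) / ([CO] × [Cl₂])
  = ((0.76)) / ((2.86)·(1.18)) = 0.76/3.3748 = 0.2252
Since Q = 0.2252 < Kc = 9.0, the reaction proceeds forward (toward products) to reach equilibrium.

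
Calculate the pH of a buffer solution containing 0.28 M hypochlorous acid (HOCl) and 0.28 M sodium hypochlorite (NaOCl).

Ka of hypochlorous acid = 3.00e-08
pH = 7.52

pKa = -log(3.00e-08) = 7.52. pH = pKa + log([A⁻]/[HA]) = 7.52 + log(0.28/0.28)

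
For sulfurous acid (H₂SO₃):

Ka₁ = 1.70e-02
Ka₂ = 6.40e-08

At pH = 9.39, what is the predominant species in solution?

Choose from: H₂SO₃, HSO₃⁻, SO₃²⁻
SO₃²⁻

pKa1 = 1.77, pKa2 = 7.19. Each pKa is the crossover between adjacent species; pH = 9.39 lies in the region where SO₃²⁻ predominates.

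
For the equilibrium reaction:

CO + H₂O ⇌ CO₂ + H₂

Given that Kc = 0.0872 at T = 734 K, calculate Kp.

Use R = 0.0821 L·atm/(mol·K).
K_p = 0.0872

Δn = (moles gaseous products) − (moles gaseous reactants) = 0
T = 734 K; RT = 0.0821 × 734 = 60.2614
Kp = Kc·(RT)^Δn = 0.0872 × (60.2614)^0 = 0.0872 × 1 = 0.0872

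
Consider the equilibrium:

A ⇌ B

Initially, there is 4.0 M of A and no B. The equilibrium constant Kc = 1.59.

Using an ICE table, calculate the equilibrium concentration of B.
[B] = 2.456 M

ICE: [A] = 4.0 − x, [B] = x.
Kc = x/(4.0 − x) = 1.59 ⇒ x = 1.59·4.0/(1 + 1.59) = 6.36/2.59 = 2.456.
[B] = x = 2.456 M.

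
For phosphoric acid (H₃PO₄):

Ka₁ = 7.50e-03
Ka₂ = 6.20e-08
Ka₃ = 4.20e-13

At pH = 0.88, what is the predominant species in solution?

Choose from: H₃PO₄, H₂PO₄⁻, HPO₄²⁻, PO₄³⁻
H₃PO₄

pKa1 = 2.12, pKa2 = 7.21, pKa3 = 12.38. Each pKa is the crossover between adjacent species; pH = 0.88 lies in the region where H₃PO₄ predominates.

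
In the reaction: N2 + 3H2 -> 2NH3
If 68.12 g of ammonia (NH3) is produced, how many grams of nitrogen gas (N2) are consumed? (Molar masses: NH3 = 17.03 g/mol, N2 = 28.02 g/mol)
Moles of NH3 = 68.12 g ÷ 17.03 g/mol = 4 mol
Mole ratio: 1 mol N2 / 2 mol NH3
Moles of N2 = 4 × (1/2) = 2 mol
Mass of N2 = 2 mol × 28.02 g/mol = 56.04 g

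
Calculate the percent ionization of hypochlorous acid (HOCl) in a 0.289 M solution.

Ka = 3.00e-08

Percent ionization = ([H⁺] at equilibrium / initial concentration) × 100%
Percent ionization = 0.0322%

Let x = [H⁺]. Ka = x²/(C - x) ⇒ x² + (3.00e-08)x - (3.00e-08)(0.289) = 0. x = 9.3098e-05. Percent = (9.3098e-05/0.289) × 100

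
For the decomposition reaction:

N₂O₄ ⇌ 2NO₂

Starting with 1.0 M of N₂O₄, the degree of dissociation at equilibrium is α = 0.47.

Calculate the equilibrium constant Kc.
K_c = 1.6672

x = α·[A]₀ = 0.47 × 1.0 = 0.47 M dissociated.
At eq: [N₂O₄] = 1.0 − 0.47 = 0.53 M; [NO₂] = 2x = 0.94 M.
Kc = [NO₂]²/[N₂O₄] = (0.94)²/0.53 = 1.667.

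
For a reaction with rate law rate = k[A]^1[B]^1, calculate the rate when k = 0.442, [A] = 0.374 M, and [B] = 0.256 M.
0.04232 M/s

rate = k·[A]^1·[B]^1 = 0.442·(0.374)^1·(0.256)^1 = 0.442·0.374·0.256 = 0.04232 M/s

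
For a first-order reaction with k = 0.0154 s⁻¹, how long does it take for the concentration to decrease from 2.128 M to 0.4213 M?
105.17 s

From ln[A] = ln[A]₀ - k·t: t = ln([A]₀/[A])/k = ln(2.128/0.4213)/0.0154 = ln(5.0510)/0.0154 = 1.6196/0.0154 = 105.17 s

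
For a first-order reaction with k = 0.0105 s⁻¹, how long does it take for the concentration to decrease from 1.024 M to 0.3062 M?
114.97 s

From ln[A] = ln[A]₀ - k·t: t = ln([A]₀/[A])/k = ln(1.024/0.3062)/0.0105 = ln(3.3442)/0.0105 = 1.2072/0.0105 = 114.97 s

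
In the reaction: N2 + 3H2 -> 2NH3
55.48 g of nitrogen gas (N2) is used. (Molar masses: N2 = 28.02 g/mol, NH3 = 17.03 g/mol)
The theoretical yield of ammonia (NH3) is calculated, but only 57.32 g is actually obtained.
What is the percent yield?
Moles of N2 = 55.48 g ÷ 28.02 g/mol = 1.98001 mol
Mole ratio: 2 mol NH3 / 1 mol N2
Moles of NH3 = 1.98001 × (2/1) = 3.96003 mol
Theoretical yield = 3.96003 mol × 17.03 g/mol = 67.439 g
Actual yield = 57.32 g
Percent yield = (57.32 / 67.439) × 100% = 85.0%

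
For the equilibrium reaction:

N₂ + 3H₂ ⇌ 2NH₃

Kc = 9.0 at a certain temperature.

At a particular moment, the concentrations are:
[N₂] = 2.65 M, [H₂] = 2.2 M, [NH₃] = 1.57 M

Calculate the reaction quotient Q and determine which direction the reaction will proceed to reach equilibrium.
Q = 0.087, Q < K, reaction proceeds forward (toward products)

Q = ([NH₃]^2) / ([N₂] × [H₂]^3)
  = ((1.57)^2) / ((2.65)·(2.2)^3) = 2.4649/28.217 = 0.08735
Since Q = 0.08735 < Kc = 9.0, the reaction proceeds forward (toward products) to reach equilibrium.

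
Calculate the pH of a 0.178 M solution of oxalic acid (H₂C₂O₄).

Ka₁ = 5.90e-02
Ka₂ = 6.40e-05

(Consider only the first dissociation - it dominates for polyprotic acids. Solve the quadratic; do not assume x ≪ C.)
pH = 1.11

x² + Ka₁·x − Ka₁·C = 0 with Ka₁ = 5.90e-02, C = 0.178.
x = (−Ka₁ + √(Ka₁² + 4·Ka₁·C))/2 = 7.7141e-02 M, so pH = 1.11.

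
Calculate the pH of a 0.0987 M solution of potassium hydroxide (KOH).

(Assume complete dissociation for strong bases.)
pH = 12.99

[OH⁻] = 0.0987 M for strong base. pOH = -log[OH⁻] = 1.01, pH = 14 - pOH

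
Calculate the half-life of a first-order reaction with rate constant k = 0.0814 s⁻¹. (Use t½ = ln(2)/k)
8.52 s

t½ = ln(2)/k = 0.6931/0.0814 = 8.52 s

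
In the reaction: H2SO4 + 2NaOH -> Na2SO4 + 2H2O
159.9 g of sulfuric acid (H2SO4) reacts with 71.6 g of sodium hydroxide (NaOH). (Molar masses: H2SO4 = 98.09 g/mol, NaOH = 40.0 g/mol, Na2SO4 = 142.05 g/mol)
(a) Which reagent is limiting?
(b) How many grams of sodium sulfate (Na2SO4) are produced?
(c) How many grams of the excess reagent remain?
(a) NaOH, (b) 127.1 g, (c) 72.11 g

Moles of H2SO4 = 159.9 g ÷ 98.09 g/mol = 1.63014 mol
Moles of NaOH = 71.6 g ÷ 40.0 g/mol = 1.79 mol
Moles ÷ coefficient: H2SO4: 1.63014/1 = 1.63, NaOH: 1.79/2 = 0.895
(a) NaOH has the smaller value, so NaOH is the limiting reagent.
(b) Moles of Na2SO4 = 1.79 mol NaOH × (1/2) = 0.895 mol; mass = 0.895 mol × 142.05 g/mol = 127.1 g
(c) H2SO4 consumed = 1.79 × (1/2) = 0.895 mol; remaining = 1.63014 − 0.895 = 0.735136 mol; mass = 0.735136 mol × 98.09 g/mol = 72.11 g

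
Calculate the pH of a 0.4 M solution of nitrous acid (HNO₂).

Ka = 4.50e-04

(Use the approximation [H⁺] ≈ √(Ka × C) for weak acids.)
pH = 1.87

[H⁺] = √(Ka × C) = √(4.50e-04 × 0.4) = 1.3416e-02. pH = -log(1.3416e-02)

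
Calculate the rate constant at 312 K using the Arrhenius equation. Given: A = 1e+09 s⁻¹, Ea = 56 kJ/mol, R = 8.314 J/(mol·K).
4.21e-01 s⁻¹

k = A·exp(-Ea/(R·T)) = 1e+09·exp(-56000/(8.314·312)) = 1e+09·exp(-21.5885) = 1e+09·4.2093e-10 = 4.21e-01 s⁻¹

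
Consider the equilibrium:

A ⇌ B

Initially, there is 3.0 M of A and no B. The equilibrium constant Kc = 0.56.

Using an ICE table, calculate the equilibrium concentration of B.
[B] = 1.077 M

ICE: [A] = 3.0 − x, [B] = x.
Kc = x/(3.0 − x) = 0.56 ⇒ x = 0.56·3.0/(1 + 0.56) = 1.68/1.56 = 1.077.
[B] = x = 1.077 M.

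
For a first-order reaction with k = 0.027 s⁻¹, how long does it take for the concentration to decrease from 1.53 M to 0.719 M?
27.97 s

From ln[A] = ln[A]₀ - k·t: t = ln([A]₀/[A])/k = ln(1.53/0.719)/0.027 = ln(2.1280)/0.027 = 0.7552/0.027 = 27.97 s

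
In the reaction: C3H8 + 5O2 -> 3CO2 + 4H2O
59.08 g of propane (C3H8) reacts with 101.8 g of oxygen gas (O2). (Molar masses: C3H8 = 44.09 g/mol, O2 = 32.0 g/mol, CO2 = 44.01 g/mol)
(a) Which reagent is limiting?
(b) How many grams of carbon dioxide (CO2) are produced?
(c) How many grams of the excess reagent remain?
(a) O2, (b) 84 g, (c) 31.03 g

Moles of C3H8 = 59.08 g ÷ 44.09 g/mol = 1.33999 mol
Moles of O2 = 101.8 g ÷ 32.0 g/mol = 3.18125 mol
Moles ÷ coefficient: C3H8: 1.33999/1 = 1.34, O2: 3.18125/5 = 0.6362
(a) O2 has the smaller value, so O2 is the limiting reagent.
(b) Moles of CO2 = 3.18125 mol O2 × (3/5) = 1.90875 mol; mass = 1.90875 mol × 44.01 g/mol = 84 g
(c) C3H8 consumed = 3.18125 × (1/5) = 0.63625 mol; remaining = 1.33999 − 0.63625 = 0.703736 mol; mass = 0.703736 mol × 44.09 g/mol = 31.03 g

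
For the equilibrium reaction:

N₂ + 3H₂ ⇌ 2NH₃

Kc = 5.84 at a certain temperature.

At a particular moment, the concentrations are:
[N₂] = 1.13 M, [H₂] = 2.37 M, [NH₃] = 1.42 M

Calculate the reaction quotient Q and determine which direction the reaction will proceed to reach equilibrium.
Q = 0.134, Q < K, reaction proceeds forward (toward products)

Q = ([NH₃]^2) / ([N₂] × [H₂]^3)
  = ((1.42)^2) / ((1.13)·(2.37)^3) = 2.0164/15.043 = 0.134
Since Q = 0.134 < Kc = 5.84, the reaction proceeds forward (toward products) to reach equilibrium.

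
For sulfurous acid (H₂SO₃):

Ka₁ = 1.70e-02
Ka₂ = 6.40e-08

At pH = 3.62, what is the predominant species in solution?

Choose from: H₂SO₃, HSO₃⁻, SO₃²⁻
HSO₃⁻

pKa1 = 1.77, pKa2 = 7.19. Each pKa is the crossover between adjacent species; pH = 3.62 lies in the region where HSO₃⁻ predominates.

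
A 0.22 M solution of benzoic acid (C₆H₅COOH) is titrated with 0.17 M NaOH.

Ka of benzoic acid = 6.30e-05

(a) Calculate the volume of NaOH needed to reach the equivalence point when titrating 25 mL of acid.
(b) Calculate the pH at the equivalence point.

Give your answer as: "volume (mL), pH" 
V = 32.4 mL, pH = 8.59

(a) At equivalence: moles acid = moles base.
moles acid = 0.22 × 0.025 = 0.0055 mol; V_NaOH = 0.0055/0.17 = 0.03235 L = 32.4 mL.
(b) At equivalence, all acid → conjugate base A⁻ at [A⁻] = 0.0055/0.05735 = 0.0959 M.
Kb = Kw/Ka = 1.0e-14/6.30e-05 = 1.587e-10; [OH⁻] = √(Kb·[A⁻]) = 3.902e-06; pOH = 5.41; pH = 14 − pOH = 8.59.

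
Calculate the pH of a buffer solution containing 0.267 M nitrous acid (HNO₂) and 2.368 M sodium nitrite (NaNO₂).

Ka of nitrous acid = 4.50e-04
pH = 4.29

pKa = -log(4.50e-04) = 3.35. pH = pKa + log([A⁻]/[HA]) = 3.35 + log(2.368/0.267)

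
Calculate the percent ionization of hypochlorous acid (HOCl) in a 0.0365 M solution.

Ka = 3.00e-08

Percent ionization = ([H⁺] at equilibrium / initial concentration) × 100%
Percent ionization = 0.0906%

Let x = [H⁺]. Ka = x²/(C - x) ⇒ x² + (3.00e-08)x - (3.00e-08)(0.0365) = 0. x = 3.3076e-05. Percent = (3.3076e-05/0.0365) × 100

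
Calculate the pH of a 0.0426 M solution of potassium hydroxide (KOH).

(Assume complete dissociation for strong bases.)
pH = 12.63

[OH⁻] = 0.0426 M for strong base. pOH = -log[OH⁻] = 1.37, pH = 14 - pOH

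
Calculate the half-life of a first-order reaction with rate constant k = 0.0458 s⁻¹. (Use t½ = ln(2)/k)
15.13 s

t½ = ln(2)/k = 0.6931/0.0458 = 15.13 s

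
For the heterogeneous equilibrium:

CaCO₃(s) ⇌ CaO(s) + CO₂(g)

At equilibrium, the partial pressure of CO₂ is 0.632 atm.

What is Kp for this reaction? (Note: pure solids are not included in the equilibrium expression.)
K_p = 0.632

Solids (CaCO₃, CaO) have activity 1 and are excluded.
Kp = P(CO₂) = 0.632.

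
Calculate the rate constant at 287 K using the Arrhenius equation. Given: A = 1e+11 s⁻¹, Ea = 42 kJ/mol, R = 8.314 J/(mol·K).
2.27e+03 s⁻¹

k = A·exp(-Ea/(R·T)) = 1e+11·exp(-42000/(8.314·287)) = 1e+11·exp(-17.6018) = 1e+11·2.2679e-08 = 2.27e+03 s⁻¹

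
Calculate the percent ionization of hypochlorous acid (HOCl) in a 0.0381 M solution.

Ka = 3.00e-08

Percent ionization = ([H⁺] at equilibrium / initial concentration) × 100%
Percent ionization = 0.0887%

Let x = [H⁺]. Ka = x²/(C - x) ⇒ x² + (3.00e-08)x - (3.00e-08)(0.0381) = 0. x = 3.3793e-05. Percent = (3.3793e-05/0.0381) × 100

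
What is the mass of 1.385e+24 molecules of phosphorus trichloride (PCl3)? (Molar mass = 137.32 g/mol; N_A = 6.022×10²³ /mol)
Moles = 1.385e+24 ÷ 6.022×10²³ = 2.2999 mol
Mass = 2.2999 mol × 137.32 g/mol = 315.8 g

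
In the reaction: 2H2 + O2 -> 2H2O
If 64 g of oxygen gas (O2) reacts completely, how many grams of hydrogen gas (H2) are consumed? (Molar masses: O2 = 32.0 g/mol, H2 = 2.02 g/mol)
Moles of O2 = 64 g ÷ 32.0 g/mol = 2 mol
Mole ratio: 2 mol H2 / 1 mol O2
Moles of H2 = 2 × (2/1) = 4 mol
Mass of H2 = 4 mol × 2.02 g/mol = 8.08 g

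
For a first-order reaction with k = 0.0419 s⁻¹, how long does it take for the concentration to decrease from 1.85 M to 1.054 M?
13.43 s

From ln[A] = ln[A]₀ - k·t: t = ln([A]₀/[A])/k = ln(1.85/1.054)/0.0419 = ln(1.7552)/0.0419 = 0.5626/0.0419 = 13.43 s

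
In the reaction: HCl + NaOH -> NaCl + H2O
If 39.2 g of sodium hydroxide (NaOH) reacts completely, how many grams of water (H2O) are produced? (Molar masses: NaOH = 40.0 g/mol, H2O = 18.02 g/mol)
Moles of NaOH = 39.2 g ÷ 40.0 g/mol = 0.98 mol
Mole ratio: 1 mol H2O / 1 mol NaOH
Moles of H2O = 0.98 × (1/1) = 0.98 mol
Mass of H2O = 0.98 mol × 18.02 g/mol = 17.66 g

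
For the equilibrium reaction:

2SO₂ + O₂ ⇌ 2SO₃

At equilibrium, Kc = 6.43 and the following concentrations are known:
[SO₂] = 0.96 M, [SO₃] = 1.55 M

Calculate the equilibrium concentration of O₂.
[O₂] = 0.4054 M

Kc = ([SO₃]^2) / ([SO₂]^2 × [O₂]) = 6.43
[O₂]^1 = (product terms)/(Kc · other reactant terms) = 2.4025 / (6.43 · 0.9216) = 0.40542
[O₂] = 0.4054 M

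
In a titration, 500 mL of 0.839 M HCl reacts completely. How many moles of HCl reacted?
Moles = Molarity × Volume (L)
Moles = 0.839 M × 0.5 L = 0.4195 mol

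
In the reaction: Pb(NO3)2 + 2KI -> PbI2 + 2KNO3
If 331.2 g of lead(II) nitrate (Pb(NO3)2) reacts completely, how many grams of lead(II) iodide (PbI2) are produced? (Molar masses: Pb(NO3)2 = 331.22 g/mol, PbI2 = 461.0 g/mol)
Moles of Pb(NO3)2 = 331.2 g ÷ 331.22 g/mol = 0.99994 mol
Mole ratio: 1 mol PbI2 / 1 mol Pb(NO3)2
Moles of PbI2 = 0.99994 × (1/1) = 0.99994 mol
Mass of PbI2 = 0.99994 mol × 461.0 g/mol = 461 g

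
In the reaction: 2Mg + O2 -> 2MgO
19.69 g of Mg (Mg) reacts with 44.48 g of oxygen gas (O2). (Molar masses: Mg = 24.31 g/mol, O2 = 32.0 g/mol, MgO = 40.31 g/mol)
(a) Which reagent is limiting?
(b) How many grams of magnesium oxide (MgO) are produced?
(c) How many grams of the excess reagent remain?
(a) Mg, (b) 32.65 g, (c) 31.52 g

Moles of Mg = 19.69 g ÷ 24.31 g/mol = 0.809955 mol
Moles of O2 = 44.48 g ÷ 32.0 g/mol = 1.39 mol
Moles ÷ coefficient: Mg: 0.809955/2 = 0.405, O2: 1.39/1 = 1.39
(a) Mg has the smaller value, so Mg is the limiting reagent.
(b) Moles of MgO = 0.809955 mol Mg × (2/2) = 0.809955 mol; mass = 0.809955 mol × 40.31 g/mol = 32.65 g
(c) O2 consumed = 0.809955 × (1/2) = 0.404977 mol; remaining = 1.39 − 0.404977 = 0.985023 mol; mass = 0.985023 mol × 32.0 g/mol = 31.52 g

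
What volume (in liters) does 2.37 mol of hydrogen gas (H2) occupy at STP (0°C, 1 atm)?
At STP, 1 mol of gas occupies 22.4 L
Volume = 2.37 mol × 22.4 L/mol = 53.09 L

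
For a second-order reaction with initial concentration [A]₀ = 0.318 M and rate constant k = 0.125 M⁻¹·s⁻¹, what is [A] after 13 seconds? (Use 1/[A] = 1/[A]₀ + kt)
0.2097 M

1/[A] = 1/[A]₀ + k·t = 1/0.318 + (0.125)·(13) = 3.1447 + 1.6250 = 4.7697
[A] = 1/4.7697 = 0.2097 M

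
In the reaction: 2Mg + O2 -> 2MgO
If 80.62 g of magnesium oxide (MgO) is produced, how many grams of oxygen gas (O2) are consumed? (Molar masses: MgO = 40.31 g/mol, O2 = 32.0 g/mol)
Moles of MgO = 80.62 g ÷ 40.31 g/mol = 2 mol
Mole ratio: 1 mol O2 / 2 mol MgO
Moles of O2 = 2 × (1/2) = 1 mol
Mass of O2 = 1 mol × 32.0 g/mol = 32 g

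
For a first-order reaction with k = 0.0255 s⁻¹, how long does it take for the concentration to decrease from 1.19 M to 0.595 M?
27.18 s

From ln[A] = ln[A]₀ - k·t: t = ln([A]₀/[A])/k = ln(1.19/0.595)/0.0255 = ln(2.0000)/0.0255 = 0.6931/0.0255 = 27.18 s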